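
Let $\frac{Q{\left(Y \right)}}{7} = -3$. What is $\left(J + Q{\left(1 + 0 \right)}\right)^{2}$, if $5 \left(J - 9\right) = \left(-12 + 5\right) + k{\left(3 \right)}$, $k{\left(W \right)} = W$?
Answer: $\frac{4096}{25} \approx 163.84$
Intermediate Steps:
$Q{\left(Y \right)} = -21$ ($Q{\left(Y \right)} = 7 \left(-3\right) = -21$)
$J = \frac{41}{5}$ ($J = 9 + \frac{\left(-12 + 5\right) + 3}{5} = 9 + \frac{-7 + 3}{5} = 9 + \frac{1}{5} \left(-4\right) = 9 - \frac{4}{5} = \frac{41}{5} \approx 8.2$)
$\left(J + Q{\left(1 + 0 \right)}\right)^{2} = \left(\frac{41}{5} - 21\right)^{2} = \left(- \frac{64}{5}\right)^{2} = \frac{4096}{25}$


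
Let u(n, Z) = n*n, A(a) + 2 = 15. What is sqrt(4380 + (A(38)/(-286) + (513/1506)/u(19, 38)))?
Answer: sqrt(12053403971015)/52459 ≈ 66.181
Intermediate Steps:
A(a) = 13 (A(a) = -2 + 15 = 13)
u(n, Z) = n**2
sqrt(4380 + (A(38)/(-286) + (513/1506)/u(19, 38))) = sqrt(4380 + (13/(-286) + (513/1506)/(19**2))) = sqrt(4380 + (13*(-1/286) + (513*(1/1506))/361)) = sqrt(4380 + (-1/22 + (171/502)*(1/361))) = sqrt(4380 + (-1/22 + 9/9538)) = sqrt(4380 - 2335/52459) = sqrt(229768085/52459) = sqrt(12053403971015)/52459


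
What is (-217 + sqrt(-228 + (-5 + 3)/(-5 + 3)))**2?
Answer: (217 - I*sqrt(227))**2 ≈ 46862.0 - 6538.9*I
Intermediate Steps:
(-217 + sqrt(-228 + (-5 + 3)/(-5 + 3)))**2 = (-217 + sqrt(-228 - 2/(-2)))**2 = (-217 + sqrt(-228 - 2*(-1/2)))**2 = (-217 + sqrt(-228 + 1))**2 = (-217 + sqrt(-227))**2 = (-217 + I*sqrt(227))**2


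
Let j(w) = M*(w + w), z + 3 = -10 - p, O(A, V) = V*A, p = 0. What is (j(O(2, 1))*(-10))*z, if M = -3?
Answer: -1560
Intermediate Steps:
O(A, V) = A*V
z = -13 (z = -3 + (-10 - 1*0) = -3 + (-10 + 0) = -3 - 10 = -13)
j(w) = -6*w (j(w) = -3*(w + w) = -6*w)
(j(O(2, 1))*(-10))*z = (-12*(-10))*(-13) = (-6*2*(-10))*(-13) = -12*(-10)*(-13) = 120*(-13) = -1560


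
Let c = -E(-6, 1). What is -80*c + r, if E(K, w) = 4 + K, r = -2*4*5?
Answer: -200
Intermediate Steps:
r = -40 (r = -8*5 = -40)
c = 2 (c = -(4 - 6) = -1*(-2) = 2)
-80*c + r = -80*2 - 40 = -160 - 40 = -200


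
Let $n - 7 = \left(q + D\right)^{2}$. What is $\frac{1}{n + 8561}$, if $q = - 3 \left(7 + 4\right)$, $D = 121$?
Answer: $\frac{1}{16312} \approx 6.1305 \cdot 10^{-5}$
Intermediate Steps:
$q = -33$ ($q = \left(-3\right) 11 = -33$)
$n = 7751$ ($n = 7 + \left(-33 + 121\right)^{2} = 7 + 88^{2} = 7 + 7744 = 7751$)
$\frac{1}{n + 8561} = \frac{1}{7751 + 8561} = \frac{1}{16312}$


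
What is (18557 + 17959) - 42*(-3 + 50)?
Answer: 34542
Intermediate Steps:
(18557 + 17959) - 42*(-3 + 50) = 36516 - 42*47 = 36516 - 1974 = 34542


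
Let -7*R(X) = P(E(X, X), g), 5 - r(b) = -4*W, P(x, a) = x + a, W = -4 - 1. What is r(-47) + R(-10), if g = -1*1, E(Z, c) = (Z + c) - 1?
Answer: -83/7 ≈ -11.857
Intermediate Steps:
W = -5
E(Z, c) = -1 + Z + c
g = -1
P(x, a) = a + x
r(b) = -15 (r(b) = 5 - (-4)*(-5) = 5 - 1*20 = 5 - 20 = -15)
R(X) = 2/7 - 2*X/7 (R(X) = -(-1 + (-1 + X + X))/7 = -(-1 + (-1 + 2*X))/7 = -(-2 + 2*X)/7 = 2/7 - 2*X/7)
r(-47) + R(-10) = -15 + (2/7 - 2/7*(-10)) = -15 + (2/7 + 20/7) = -15 + 22/7 = -83/7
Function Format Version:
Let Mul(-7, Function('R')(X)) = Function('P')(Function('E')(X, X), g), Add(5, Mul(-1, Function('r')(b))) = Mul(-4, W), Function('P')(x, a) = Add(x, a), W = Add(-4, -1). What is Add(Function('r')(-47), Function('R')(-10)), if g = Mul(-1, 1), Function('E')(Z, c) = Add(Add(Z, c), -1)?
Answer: Rational(-83, 7) ≈ -11.857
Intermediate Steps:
W = -5
Function('E')(Z, c) = Add(-1, Z, c)
g = -1
Function('P')(x, a) = Add(a, x)
Function('r')(b) = -15 (Function('r')(b) = Add(5, Mul(-1, Mul(-4, -5))) = Add(5, Mul(-1, 20)) = Add(5, -20) = -15)
Function('R')(X) = Add(Rational(2, 7), Mul(Rational(-2, 7), X)) (Function('R')(X) = Mul(Rational(-1, 7), Add(-1, Add(-1, X, X))) = Mul(Rational(-1, 7), Add(-1, Add(-1, Mul(2, X)))) = Mul(Rational(-1, 7), Add(-2, Mul(2, X))) = Add(Rational(2, 7), Mul(Rational(-2, 7), X)))
Add(Function('r')(-47), Function('R')(-10)) = Add(-15, Add(Rational(2, 7), Mul(Rational(-2, 7), -10))) = Add(-15, Add(Rational(2, 7), Rational(20, 7))) = Add(-15, Rational(22, 7)) = Rational(-83, 7)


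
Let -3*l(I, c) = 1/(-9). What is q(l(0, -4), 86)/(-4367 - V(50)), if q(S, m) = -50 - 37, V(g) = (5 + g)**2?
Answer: 29/2464 ≈ 0.011769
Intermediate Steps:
l(I, c) = 1/27 (l(I, c) = -1/(3*(-9)) = -(-1)/(3*9) = -1/3*(-1/9) = 1/27)
q(S, m) = -87
q(l(0, -4), 86)/(-4367 - V(50)) = -87/(-4367 - (5 + 50)**2) = -87/(-4367 - 1*55**2) = -87/(-4367 - 1*3025) = -87/(-4367 - 3025) = -87/(-7392) = -87*(-1/7392) = 29/2464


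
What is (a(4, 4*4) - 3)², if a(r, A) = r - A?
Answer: 225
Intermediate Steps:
(a(4, 4*4) - 3)² = ((4 - 4*4) - 3)² = ((4 - 1*16) - 3)² = ((4 - 16) - 3)² = (-12 - 3)² = (-15)² = 225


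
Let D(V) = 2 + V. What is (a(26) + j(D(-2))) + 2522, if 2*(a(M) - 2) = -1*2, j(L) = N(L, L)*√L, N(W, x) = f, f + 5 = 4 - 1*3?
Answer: 2523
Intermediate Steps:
f = -4 (f = -5 + (4 - 1*3) = -5 + (4 - 3) = -5 + 1 = -4)
N(W, x) = -4
j(L) = -4*√L
a(M) = 1 (a(M) = 2 + (-1*2)/2 = 2 + (½)*(-2) = 2 - 1 = 1)
(a(26) + j(D(-2))) + 2522 = (1 - 4*√(2 - 2)) + 2522 = (1 - 4*√0) + 2522 = (1 - 4*0) + 2522 = (1 + 0) + 2522 = 1 + 2522 = 2523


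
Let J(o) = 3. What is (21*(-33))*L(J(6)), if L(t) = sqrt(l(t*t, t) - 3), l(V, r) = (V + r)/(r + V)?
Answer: -693*I*sqrt(2) ≈ -980.05*I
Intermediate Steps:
l(V, r) = 1 (l(V, r) = (V + r)/(V + r) = 1)
L(t) = I*sqrt(2) (L(t) = sqrt(1 - 3) = sqrt(-2) = I*sqrt(2))
(21*(-33))*L(J(6)) = (21*(-33))*(I*sqrt(2)) = -693*I*sqrt(2)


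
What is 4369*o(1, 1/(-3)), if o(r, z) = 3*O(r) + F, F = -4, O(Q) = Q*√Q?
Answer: -4369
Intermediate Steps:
O(Q) = Q^(3/2)
o(r, z) = -4 + 3*r^(3/2) (o(r, z) = 3*r^(3/2) - 4 = -4 + 3*r^(3/2))
4369*o(1, 1/(-3)) = 4369*(-4 + 3*1^(3/2)) = 4369*(-4 + 3*1) = 4369*(-4 + 3) = 4369*(-1) = -4369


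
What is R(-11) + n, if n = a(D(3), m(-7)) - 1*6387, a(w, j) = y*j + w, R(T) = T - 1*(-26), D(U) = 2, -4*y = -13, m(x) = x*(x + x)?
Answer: -12103/2 ≈ -6051.5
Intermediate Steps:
m(x) = 2*x² (m(x) = x*(2*x) = 2*x²)
y = 13/4 (y = -¼*(-13) = 13/4 ≈ 3.2500)
R(T) = 26 + T (R(T) = T + 26 = 26 + T)
a(w, j) = w + 13*j/4 (a(w, j) = 13*j/4 + w = w + 13*j/4)
n = -12133/2 (n = (2 + 13*(2*(-7)²)/4) - 1*6387 = (2 + 13*(2*49)/4) - 6387 = (2 + (13/4)*98) - 6387 = (2 + 637/2) - 6387 = 641/2 - 6387 = -12133/2 ≈ -6066.5)
R(-11) + n = (26 - 11) - 12133/2 = 15 - 12133/2 = -12103/2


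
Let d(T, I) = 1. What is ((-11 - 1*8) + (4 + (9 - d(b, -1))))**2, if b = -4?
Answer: 49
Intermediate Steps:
((-11 - 1*8) + (4 + (9 - d(b, -1))))**2 = ((-11 - 1*8) + (4 + (9 - 1*1)))**2 = ((-11 - 8) + (4 + (9 - 1)))**2 = (-19 + (4 + 8))**2 = (-19 + 12)**2 = (-7)**2 = 49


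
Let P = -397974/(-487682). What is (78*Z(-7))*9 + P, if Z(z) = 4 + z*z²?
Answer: -58028594511/243841 ≈ -2.3798e+5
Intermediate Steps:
Z(z) = 4 + z³
P = 198987/243841 (P = -397974*(-1/487682) = 198987/243841 ≈ 0.81605)
(78*Z(-7))*9 + P = (78*(4 + (-7)³))*9 + 198987/243841 = (78*(4 - 343))*9 + 198987/243841 = (78*(-339))*9 + 198987/243841 = -26442*9 + 198987/243841 = -237978 + 198987/243841 = -58028594511/243841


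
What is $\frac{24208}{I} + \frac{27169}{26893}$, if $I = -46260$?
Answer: $\frac{151453049}{311017545} \approx 0.48696$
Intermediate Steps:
$\frac{24208}{I} + \frac{27169}{26893} = \frac{24208}{-46260} + \frac{27169}{26893} = 24208 \left(- \frac{1}{46260}\right) + 27169 \cdot \frac{1}{26893} = - \frac{6052}{11565} + \frac{27169}{26893} = \frac{151453049}{311017545}$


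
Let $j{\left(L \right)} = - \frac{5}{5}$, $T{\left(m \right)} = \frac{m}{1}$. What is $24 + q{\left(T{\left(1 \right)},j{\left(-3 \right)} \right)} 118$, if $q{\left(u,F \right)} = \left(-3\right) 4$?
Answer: $-1392$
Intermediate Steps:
$T{\left(m \right)} = m$ ($T{\left(m \right)} = m 1 = m$)
$j{\left(L \right)} = -1$ ($j{\left(L \right)} = \left(-5\right) \frac{1}{5} = -1$)
$q{\left(u,F \right)} = -12$
$24 + q{\left(T{\left(1 \right)},j{\left(-3 \right)} \right)} 118 = 24 - 1416 = -1392$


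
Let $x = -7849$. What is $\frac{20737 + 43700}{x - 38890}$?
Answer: $- \frac{64437}{46739} \approx -1.3787$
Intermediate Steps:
$\frac{20737 + 43700}{x - 38890} = \frac{20737 + 43700}{-7849 - 38890} = \frac{64437}{-46739} = 64437 \left(- \frac{1}{46739}\right) = - \frac{64437}{46739}$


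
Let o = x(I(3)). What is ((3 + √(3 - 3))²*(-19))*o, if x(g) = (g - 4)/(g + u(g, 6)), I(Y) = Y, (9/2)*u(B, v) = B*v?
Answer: 171/7 ≈ 24.429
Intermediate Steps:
u(B, v) = 2*B*v/9 (u(B, v) = 2*(B*v)/9 = 2*B*v/9)
x(g) = 3*(-4 + g)/(7*g) (x(g) = (g - 4)/(g + (2/9)*g*6) = (-4 + g)/(g + 4*g/3) = (-4 + g)/((7*g/3)) = (-4 + g)*(3/(7*g)) = 3*(-4 + g)/(7*g))
o = -⅐ (o = (3/7)*(-4 + 3)/3 = (3/7)*(⅓)*(-1) = -⅐ ≈ -0.14286)
((3 + √(3 - 3))²*(-19))*o = ((3 + √(3 - 3))²*(-19))*(-⅐) = ((3 + √0)²*(-19))*(-⅐) = ((3 + 0)²*(-19))*(-⅐) = (3²*(-19))*(-⅐) = (9*(-19))*(-⅐) = -171*(-⅐) = 171/7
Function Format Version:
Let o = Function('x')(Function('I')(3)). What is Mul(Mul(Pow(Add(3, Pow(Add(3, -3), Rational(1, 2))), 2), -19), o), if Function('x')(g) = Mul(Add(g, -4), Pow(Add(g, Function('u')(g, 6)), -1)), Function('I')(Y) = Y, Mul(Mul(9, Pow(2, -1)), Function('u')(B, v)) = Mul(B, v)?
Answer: Rational(171, 7) ≈ 24.429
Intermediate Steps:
Function('u')(B, v) = Mul(Rational(2, 9), B, v) (Function('u')(B, v) = Mul(Rational(2, 9), Mul(B, v)) = Mul(Rational(2, 9), B, v))
Function('x')(g) = Mul(Rational(3, 7), Pow(g, -1), Add(-4, g)) (Function('x')(g) = Mul(Add(g, -4), Pow(Add(g, Mul(Rational(2, 9), g, 6)), -1)) = Mul(Add(-4, g), Pow(Add(g, Mul(Rational(4, 3), g)), -1)) = Mul(Add(-4, g), Pow(Mul(Rational(7, 3), g), -1)) = Mul(Add(-4, g), Mul(Rational(3, 7), Pow(g, -1))) = Mul(Rational(3, 7), Pow(g, -1), Add(-4, g)))
o = Rational(-1, 7) (o = Mul(Rational(3, 7), Pow(3, -1), Add(-4, 3)) = Mul(Rational(3, 7), Rational(1, 3), -1) = Rational(-1, 7) ≈ -0.14286)
Mul(Mul(Pow(Add(3, Pow(Add(3, -3), Rational(1, 2))), 2), -19), o) = Mul(Mul(Pow(Add(3, Pow(Add(3, -3), Rational(1, 2))), 2), -19), Rational(-1, 7)) = Mul(Mul(Pow(Add(3, Pow(0, Rational(1, 2))), 2), -19), Rational(-1, 7)) = Mul(Mul(Pow(Add(3, 0), 2), -19), Rational(-1, 7)) = Mul(Mul(Pow(3, 2), -19), Rational(-1, 7)) = Mul(Mul(9, -19), Rational(-1, 7)) = Mul(-171, Rational(-1, 7)) = Rational(171, 7)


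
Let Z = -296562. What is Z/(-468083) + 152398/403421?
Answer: 27282035948/26976358849 ≈ 1.0113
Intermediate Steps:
Z/(-468083) + 152398/403421 = -296562/(-468083) + 152398/403421 = -296562*(-1/468083) + 152398*(1/403421) = 42366/66869 + 152398/403421 = 27282035948/26976358849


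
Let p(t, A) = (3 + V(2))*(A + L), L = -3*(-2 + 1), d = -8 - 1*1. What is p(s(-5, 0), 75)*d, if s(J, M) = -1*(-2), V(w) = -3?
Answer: 0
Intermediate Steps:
d = -9 (d = -8 - 1 = -9)
L = 3 (L = -3*(-1) = 3)
s(J, M) = 2
p(t, A) = 0 (p(t, A) = (3 - 3)*(A + 3) = 0*(3 + A) = 0)
p(s(-5, 0), 75)*d = 0*(-9) = 0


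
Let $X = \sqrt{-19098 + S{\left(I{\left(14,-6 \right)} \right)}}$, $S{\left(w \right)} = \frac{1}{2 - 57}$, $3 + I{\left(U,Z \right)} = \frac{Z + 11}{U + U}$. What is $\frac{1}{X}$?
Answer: $- \frac{i \sqrt{57771505}}{1050391} \approx - 0.0072361 i$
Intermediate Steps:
$I{\left(U,Z \right)} = -3 + \frac{11 + Z}{2 U}$ ($I{\left(U,Z \right)} = -3 + \frac{Z + 11}{U + U} = -3 + \frac{11 + Z}{2 U}$)
$S{\left(w \right)} = - \frac{1}{55}$ ($S{\left(w \right)} = \frac{1}{-55} = - \frac{1}{55}$)
$X = \frac{i \sqrt{57771505}}{55}$ ($X = \sqrt{-19098 - \frac{1}{55}} = \sqrt{- \frac{1050391}{55}} = \frac{i \sqrt{57771505}}{55} \approx 138.2 i$)
$\frac{1}{X} = \frac{1}{\frac{1}{55} i \sqrt{57771505}} = - \frac{i \sqrt{57771505}}{1050391}$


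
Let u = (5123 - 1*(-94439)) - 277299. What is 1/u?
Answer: -1/177737 ≈ -5.6263e-6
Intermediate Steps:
u = -177737 (u = (5123 + 94439) - 277299 = 99562 - 277299 = -177737)
1/u = 1/(-177737) = -1/177737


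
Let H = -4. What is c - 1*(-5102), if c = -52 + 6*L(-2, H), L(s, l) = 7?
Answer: 5092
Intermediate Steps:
c = -10 (c = -52 + 6*7 = -52 + 42 = -10)
c - 1*(-5102) = -10 - 1*(-5102) = -10 + 5102 = 5092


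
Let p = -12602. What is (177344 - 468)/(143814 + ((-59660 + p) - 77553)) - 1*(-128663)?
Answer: 771929787/6001 ≈ 1.2863e+5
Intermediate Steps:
(177344 - 468)/(143814 + ((-59660 + p) - 77553)) - 1*(-128663) = (177344 - 468)/(143814 + ((-59660 - 12602) - 77553)) - 1*(-128663) = 176876/(143814 + (-72262 - 77553)) + 128663 = 176876/(143814 - 149815) + 128663 = 176876/(-6001) + 128663 = 176876*(-1/6001) + 128663 = -176876/6001 + 128663 = 771929787/6001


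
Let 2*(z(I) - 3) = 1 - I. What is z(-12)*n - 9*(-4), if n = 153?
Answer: 2979/2 ≈ 1489.5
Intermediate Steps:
z(I) = 7/2 - I/2 (z(I) = 3 + (1 - I)/2 = 3 + (½ - I/2) = 7/2 - I/2)
z(-12)*n - 9*(-4) = (7/2 - ½*(-12))*153 - 9*(-4) = (7/2 + 6)*153 + 36 = (19/2)*153 + 36 = 2907/2 + 36 = 2979/2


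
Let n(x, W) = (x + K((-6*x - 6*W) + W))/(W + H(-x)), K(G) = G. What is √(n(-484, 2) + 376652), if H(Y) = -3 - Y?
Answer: 3*√393763546/97 ≈ 613.72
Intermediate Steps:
n(x, W) = (-5*W - 5*x)/(-3 + W + x) (n(x, W) = (x + ((-6*x - 6*W) + W))/(W + (-3 - (-1)*x)) = (x + ((-6*W - 6*x) + W))/(W + (-3 + x)) = (x + (-6*x - 5*W))/(-3 + W + x) = (-5*W - 5*x)/(-3 + W + x))
√(n(-484, 2) + 376652) = √(5*(-1*2 - 1*(-484))/(-3 + 2 - 484) + 376652) = √(5*(-2 + 484)/(-485) + 376652) = √(5*(-1/485)*482 + 376652) = √(-482/97 + 376652) = √(36534762/97) = 3*√393763546/97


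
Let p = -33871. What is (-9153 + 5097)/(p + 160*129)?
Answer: 4056/13231 ≈ 0.30655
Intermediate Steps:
(-9153 + 5097)/(p + 160*129) = (-9153 + 5097)/(-33871 + 160*129) = -4056/(-33871 + 20640) = -4056/(-13231) = -4056*(-1/13231) = 4056/13231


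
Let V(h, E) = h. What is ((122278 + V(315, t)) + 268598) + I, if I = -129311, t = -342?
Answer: 261880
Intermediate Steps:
((122278 + V(315, t)) + 268598) + I = ((122278 + 315) + 268598) - 129311 = (122593 + 268598) - 129311 = 391191 - 129311 = 261880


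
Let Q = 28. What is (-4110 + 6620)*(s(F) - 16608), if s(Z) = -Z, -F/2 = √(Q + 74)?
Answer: -41686080 + 5020*√102 ≈ -4.1635e+7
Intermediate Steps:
F = -2*√102 (F = -2*√(28 + 74) = -2*√102 ≈ -20.199)
(-4110 + 6620)*(s(F) - 16608) = (-4110 + 6620)*(-(-2)*√102 - 16608) = 2510*(2*√102 - 16608) = 2510*(-16608 + 2*√102) = -41686080 + 5020*√102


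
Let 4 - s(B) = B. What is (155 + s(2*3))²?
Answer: 23409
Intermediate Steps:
s(B) = 4 - B
(155 + s(2*3))² = (155 + (4 - 2*3))² = (155 + (4 - 1*6))² = (155 + (4 - 6))² = (155 - 2)² = 153² = 23409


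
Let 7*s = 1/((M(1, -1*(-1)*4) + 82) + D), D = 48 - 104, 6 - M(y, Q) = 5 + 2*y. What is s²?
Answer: 1/30625 ≈ 3.2653e-5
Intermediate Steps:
M(y, Q) = 1 - 2*y (M(y, Q) = 6 - (5 + 2*y) = 6 + (-5 - 2*y) = 1 - 2*y)
D = -56
s = 1/175 (s = 1/(7*(((1 - 2*1) + 82) - 56)) = 1/(7*(((1 - 2) + 82) - 56)) = 1/(7*((-1 + 82) - 56)) = 1/(7*(81 - 56)) = (⅐)/25 = (⅐)*(1/25) = 1/175 ≈ 0.0057143)
s² = (1/175)² = 1/30625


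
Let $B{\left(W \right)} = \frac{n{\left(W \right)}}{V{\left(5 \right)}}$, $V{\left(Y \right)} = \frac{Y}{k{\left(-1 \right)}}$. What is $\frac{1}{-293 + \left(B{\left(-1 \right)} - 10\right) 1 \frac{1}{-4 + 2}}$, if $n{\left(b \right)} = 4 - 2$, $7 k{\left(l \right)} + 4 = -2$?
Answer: $- \frac{35}{10074} \approx -0.0034743$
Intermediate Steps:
$k{\left(l \right)} = - \frac{6}{7}$ ($k{\left(l \right)} = - \frac{4}{7} + \frac{1}{7} \left(-2\right) = - \frac{4}{7} - \frac{2}{7} = - \frac{6}{7}$)
$V{\left(Y \right)} = - \frac{7 Y}{6}$ ($V{\left(Y \right)} = \frac{Y}{- \frac{6}{7}} = Y \left(- \frac{7}{6}\right) = - \frac{7 Y}{6}$)
$n{\left(b \right)} = 2$
$B{\left(W \right)} = - \frac{12}{35}$ ($B{\left(W \right)} = \frac{2}{\left(- \frac{7}{6}\right) 5} = \frac{2}{- \frac{35}{6}} = 2 \left(- \frac{6}{35}\right) = - \frac{12}{35}$)
$\frac{1}{-293 + \left(B{\left(-1 \right)} - 10\right) 1 \frac{1}{-4 + 2}} = \frac{1}{-293 + \left(- \frac{12}{35} - 10\right) 1 \frac{1}{-4 + 2}} = \frac{1}{-293 - \frac{362 \cdot 1 \frac{1}{-2}}{35}} = \frac{1}{-293 - \frac{362 \cdot 1 \left(- \frac{1}{2}\right)}{35}} = \frac{1}{-293 - - \frac{181}{35}} = \frac{1}{-293 + \frac{181}{35}} = \frac{1}{- \frac{10074}{35}} = - \frac{35}{10074}$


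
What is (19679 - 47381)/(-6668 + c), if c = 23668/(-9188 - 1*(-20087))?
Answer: 150962049/36325432 ≈ 4.1558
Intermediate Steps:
c = 23668/10899 (c = 23668/(-9188 + 20087) = 23668/10899 ≈ 2.1716)
(19679 - 47381)/(-6668 + c) = (19679 - 47381)/(-6668 + 23668/10899) = -27702/(-72650864/10899) = -27702*(-10899/72650864) = 150962049/36325432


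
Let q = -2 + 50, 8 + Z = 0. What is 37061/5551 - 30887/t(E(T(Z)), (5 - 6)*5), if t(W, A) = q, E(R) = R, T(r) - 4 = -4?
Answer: -169674809/266448 ≈ -636.80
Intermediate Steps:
Z = -8 (Z = -8 + 0 = -8)
q = 48
T(r) = 0 (T(r) = 4 - 4 = 0)
t(W, A) = 48
37061/5551 - 30887/t(E(T(Z)), (5 - 6)*5) = 37061/5551 - 30887/48 = -169674809/266448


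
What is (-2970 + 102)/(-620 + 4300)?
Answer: -717/920 ≈ -0.77935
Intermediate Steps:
(-2970 + 102)/(-620 + 4300) = -2868/3680 = -2868*1/3680 = -717/920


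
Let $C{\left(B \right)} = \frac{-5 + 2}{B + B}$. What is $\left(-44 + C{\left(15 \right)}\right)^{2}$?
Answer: $\frac{194481}{100} \approx 1944.8$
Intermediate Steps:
$C{\left(B \right)} = - \frac{3}{2 B}$
$\left(-44 + C{\left(15 \right)}\right)^{2} = \left(-44 - \frac{3}{2 \cdot 15}\right)^{2} = \left(-44 - \frac{1}{10}\right)^{2} = \left(- \frac{441}{10}\right)^{2} = \frac{194481}{100}$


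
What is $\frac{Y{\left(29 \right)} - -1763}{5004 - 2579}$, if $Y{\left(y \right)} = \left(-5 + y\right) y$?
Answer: $\frac{2459}{2425} \approx 1.014$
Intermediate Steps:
$Y{\left(y \right)} = y \left(-5 + y\right)$
$\frac{Y{\left(29 \right)} - -1763}{5004 - 2579} = \frac{29 \left(-5 + 29\right) - -1763}{5004 - 2579} = \frac{29 \cdot 24 + 1763}{2425} = \left(696 + 1763\right) \frac{1}{2425} = 2459 \cdot \frac{1}{2425} = \frac{2459}{2425}$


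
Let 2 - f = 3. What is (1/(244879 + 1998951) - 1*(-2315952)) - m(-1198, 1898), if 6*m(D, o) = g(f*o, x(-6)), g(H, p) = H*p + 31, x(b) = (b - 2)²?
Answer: 7863027103999/3365745 ≈ 2.3362e+6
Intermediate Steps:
f = -1 (f = 2 - 1*3 = 2 - 3 = -1)
x(b) = (-2 + b)²
g(H, p) = 31 + H*p
m(D, o) = 31/6 - 32*o/3 (m(D, o) = (31 + (-o)*(-2 - 6)²)/6 = (31 - o*(-8)²)/6 = (31 - o*64)/6 = (31 - 64*o)/6 = 31/6 - 32*o/3)
(1/(244879 + 1998951) - 1*(-2315952)) - m(-1198, 1898) = (1/(244879 + 1998951) - 1*(-2315952)) - (31/6 - 32/3*1898) = (1/2243830 + 2315952) - (31/6 - 60736/3) = (1/2243830 + 2315952) - 1*(-121441/6) = 5196602576161/2243830 + 121441/6 = 7863027103999/3365745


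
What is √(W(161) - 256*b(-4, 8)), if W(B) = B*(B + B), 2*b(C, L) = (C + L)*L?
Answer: √47746 ≈ 218.51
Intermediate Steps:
b(C, L) = L*(C + L)/2 (b(C, L) = ((C + L)*L)/2 = (L*(C + L))/2 = L*(C + L)/2)
W(B) = 2*B² (W(B) = B*(2*B) = 2*B²)
√(W(161) - 256*b(-4, 8)) = √(2*161² - 128*8*(-4 + 8)) = √(2*25921 - 128*8*4) = √(51842 - 256*16) = √(51842 - 4096) = √47746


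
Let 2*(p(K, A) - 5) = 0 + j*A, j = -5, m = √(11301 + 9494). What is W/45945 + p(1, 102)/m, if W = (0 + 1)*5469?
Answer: 1823/15315 - 50*√20795/4159 ≈ -1.6146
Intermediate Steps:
m = √20795 ≈ 144.20
W = 5469 (W = 1*5469 = 5469)
p(K, A) = 5 - 5*A/2 (p(K, A) = 5 + (0 - 5*A)/2 = 5 + (-5*A)/2 = 5 - 5*A/2)
W/45945 + p(1, 102)/m = 5469/45945 + (5 - 5/2*102)/(√20795) = 5469*(1/45945) + (5 - 255)*(√20795/20795) = 1823/15315 - 50*√20795/4159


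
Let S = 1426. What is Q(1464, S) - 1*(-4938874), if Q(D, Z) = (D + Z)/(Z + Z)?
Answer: 7042835769/1426 ≈ 4.9389e+6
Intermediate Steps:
Q(D, Z) = (D + Z)/(2*Z) (Q(D, Z) = (D + Z)/((2*Z)) = (D + Z)*(1/(2*Z)) = (D + Z)/(2*Z))
Q(1464, S) - 1*(-4938874) = (1/2)*(1464 + 1426)/1426 - 1*(-4938874) = (1/2)*(1/1426)*2890 + 4938874 = 1445/1426 + 4938874 = 7042835769/1426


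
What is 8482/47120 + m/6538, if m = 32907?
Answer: 57358327/11002520 ≈ 5.2132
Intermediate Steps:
8482/47120 + m/6538 = 8482/47120 + 32907/6538 = 8482*(1/47120) + 32907*(1/6538) = 4241/23560 + 4701/934 = 57358327/11002520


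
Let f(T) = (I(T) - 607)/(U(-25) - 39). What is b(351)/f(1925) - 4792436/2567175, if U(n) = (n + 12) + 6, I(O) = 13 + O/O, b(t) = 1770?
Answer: 206177473952/1522334775 ≈ 135.44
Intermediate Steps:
I(O) = 14 (I(O) = 13 + 1 = 14)
U(n) = 18 + n (U(n) = (12 + n) + 6 = 18 + n)
f(T) = 593/46 (f(T) = (14 - 607)/((18 - 25) - 39) = -593/(-7 - 39) = -593/(-46) = -593*(-1/46) = 593/46)
b(351)/f(1925) - 4792436/2567175 = 1770/(593/46) - 4792436/2567175 = 1770*(46/593) - 4792436*1/2567175 = 81420/593 - 4792436/2567175 = 206177473952/1522334775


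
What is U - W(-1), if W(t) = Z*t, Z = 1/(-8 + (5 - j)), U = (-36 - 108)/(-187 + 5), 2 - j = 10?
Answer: 451/455 ≈ 0.99121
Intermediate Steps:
j = -8 (j = 2 - 1*10 = 2 - 10 = -8)
U = 72/91 (U = -144/(-182) = -144*(-1/182) = 72/91 ≈ 0.79121)
Z = ⅕ (Z = 1/(-8 + (5 - 1*(-8))) = 1/(-8 + (5 + 8)) = 1/(-8 + 13) = 1/5 = ⅕ ≈ 0.20000)
W(t) = t/5
U - W(-1) = 72/91 - (-1)/5 = 72/91 - 1*(-⅕) = 72/91 + ⅕ = 451/455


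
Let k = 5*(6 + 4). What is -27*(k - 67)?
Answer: 459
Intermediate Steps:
k = 50 (k = 5*10 = 50)
-27*(k - 67) = -27*(50 - 67) = -27*(-17) = 459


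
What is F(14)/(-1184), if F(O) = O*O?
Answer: -49/296 ≈ -0.16554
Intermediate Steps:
F(O) = O²
F(14)/(-1184) = 14²/(-1184) = 196*(-1/1184) = -49/296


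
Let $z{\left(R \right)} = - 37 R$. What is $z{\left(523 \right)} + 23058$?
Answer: $3707$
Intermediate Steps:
$z{\left(523 \right)} + 23058 = \left(-37\right) 523 + 23058 = -19351 + 23058 = 3707$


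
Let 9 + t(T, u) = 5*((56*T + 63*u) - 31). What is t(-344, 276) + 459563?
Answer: 450019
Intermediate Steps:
t(T, u) = -164 + 280*T + 315*u (t(T, u) = -9 + 5*((56*T + 63*u) - 31) = -9 + 5*(-31 + 56*T + 63*u) = -9 + (-155 + 280*T + 315*u) = -164 + 280*T + 315*u)
t(-344, 276) + 459563 = (-164 + 280*(-344) + 315*276) + 459563 = (-164 - 96320 + 86940) + 459563 = -9544 + 459563 = 450019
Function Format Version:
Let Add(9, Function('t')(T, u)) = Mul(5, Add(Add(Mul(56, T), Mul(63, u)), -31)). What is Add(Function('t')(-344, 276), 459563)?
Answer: 450019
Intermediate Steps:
Function('t')(T, u) = Add(-164, Mul(280, T), Mul(315, u)) (Function('t')(T, u) = Add(-9, Mul(5, Add(Add(Mul(56, T), Mul(63, u)), -31))) = Add(-9, Mul(5, Add(-31, Mul(56, T), Mul(63, u)))) = Add(-9, Add(-155, Mul(280, T), Mul(315, u))) = Add(-164, Mul(280, T), Mul(315, u)))
Add(Function('t')(-344, 276), 459563) = Add(Add(-164, Mul(280, -344), Mul(315, 276)), 459563) = Add(Add(-164, -96320, 86940), 459563) = Add(-9544, 459563) = 450019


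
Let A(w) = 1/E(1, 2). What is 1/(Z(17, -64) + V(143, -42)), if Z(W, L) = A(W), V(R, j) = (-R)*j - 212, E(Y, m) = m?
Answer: 2/11589 ≈ 0.00017258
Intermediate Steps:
A(w) = ½ (A(w) = 1/2 = ½)
V(R, j) = -212 - R*j (V(R, j) = -R*j - 212 = -212 - R*j)
Z(W, L) = ½
1/(Z(17, -64) + V(143, -42)) = 1/(½ + (-212 - 1*143*(-42))) = 1/(½ + (-212 + 6006)) = 1/(½ + 5794) = 1/(11589/2) = 2/11589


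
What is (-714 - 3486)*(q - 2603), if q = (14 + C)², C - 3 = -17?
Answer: 10932600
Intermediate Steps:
C = -14 (C = 3 - 17 = -14)
q = 0 (q = (14 - 14)² = 0² = 0)
(-714 - 3486)*(q - 2603) = (-714 - 3486)*(0 - 2603) = -4200*(-2603) = 10932600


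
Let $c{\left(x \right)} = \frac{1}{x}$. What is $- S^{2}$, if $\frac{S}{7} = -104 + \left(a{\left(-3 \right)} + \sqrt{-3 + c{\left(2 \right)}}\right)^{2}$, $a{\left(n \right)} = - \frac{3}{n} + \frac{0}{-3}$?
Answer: $- \frac{2179569}{4} + 10339 i \sqrt{10} \approx -5.4489 \cdot 10^{5} + 32695.0 i$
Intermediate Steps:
$a{\left(n \right)} = - \frac{3}{n}$ ($a{\left(n \right)} = - \frac{3}{n} + 0 \left(- \frac{1}{3}\right) = - \frac{3}{n} + 0 = - \frac{3}{n}$)
$S = -728 + 7 \left(1 + \frac{i \sqrt{10}}{2}\right)^{2}$ ($S = 7 \left(-104 + \left(- \frac{3}{-3} + \sqrt{-3 + \frac{1}{2}}\right)^{2}\right) = 7 \left(-104 + \left(\left(-3\right) \left(- \frac{1}{3}\right) + \sqrt{-3 + \frac{1}{2}}\right)^{2}\right) = 7 \left(-104 + \left(1 + \sqrt{- \frac{5}{2}}\right)^{2}\right) = 7 \left(-104 + \left(1 + \frac{i \sqrt{10}}{2}\right)^{2}\right) = -728 + 7 \left(1 + \frac{i \sqrt{10}}{2}\right)^{2} \approx -738.5 + 22.136 i$)
$- S^{2} = - \left(- \frac{1477}{2} + 7 i \sqrt{10}\right)^{2}$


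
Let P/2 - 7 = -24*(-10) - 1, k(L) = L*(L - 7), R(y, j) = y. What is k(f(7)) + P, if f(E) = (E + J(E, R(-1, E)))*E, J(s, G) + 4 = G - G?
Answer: 786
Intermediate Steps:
J(s, G) = -4 (J(s, G) = -4 + (G - G) = -4 + 0 = -4)
f(E) = E*(-4 + E) (f(E) = (E - 4)*E = (-4 + E)*E = E*(-4 + E))
k(L) = L*(-7 + L)
P = 492 (P = 14 + 2*(-24*(-10) - 1) = 14 + 2*(240 - 1) = 14 + 2*239 = 14 + 478 = 492)
k(f(7)) + P = (7*(-4 + 7))*(-7 + 7*(-4 + 7)) + 492 = (7*3)*(-7 + 7*3) + 492 = 21*(-7 + 21) + 492 = 21*14 + 492 = 294 + 492 = 786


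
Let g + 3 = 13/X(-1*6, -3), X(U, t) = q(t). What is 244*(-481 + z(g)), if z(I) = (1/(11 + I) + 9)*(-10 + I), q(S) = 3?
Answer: -5052996/37 ≈ -1.3657e+5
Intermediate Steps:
X(U, t) = 3
g = 4/3 (g = -3 + 13/3 = 4/3 ≈ 1.3333)
z(I) = (-10 + I)*(9 + 1/(11 + I)) (z(I) = (9 + 1/(11 + I))*(-10 + I) = (-10 + I)*(9 + 1/(11 + I)))
244*(-481 + z(g)) = 244*(-481 + (-1000 + 9*(4/3)² + 10*(4/3))/(11 + 4/3)) = 244*(-481 + (-1000 + 9*(16/9) + 40/3)/(37/3)) = 244*(-481 + 3*(-1000 + 16 + 40/3)/37) = 244*(-481 + (3/37)*(-2912/3)) = 244*(-481 - 2912/37) = 244*(-20709/37) = -5052996/37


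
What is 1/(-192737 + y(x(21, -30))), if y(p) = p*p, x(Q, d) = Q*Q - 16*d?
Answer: 1/655504 ≈ 1.5255e-6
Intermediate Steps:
x(Q, d) = Q² - 16*d
y(p) = p²
1/(-192737 + y(x(21, -30))) = 1/(-192737 + (21² - 16*(-30))²) = 1/(-192737 + (441 + 480)²) = 1/(-192737 + 921²) = 1/(-192737 + 848241) = 1/655504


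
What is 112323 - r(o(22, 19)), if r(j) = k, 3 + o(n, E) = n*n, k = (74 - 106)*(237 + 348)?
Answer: 131043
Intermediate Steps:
k = -18720 (k = -32*585 = -18720)
o(n, E) = -3 + n² (o(n, E) = -3 + n*n = -3 + n²)
r(j) = -18720
112323 - r(o(22, 19)) = 112323 - 1*(-18720) = 112323 + 18720 = 131043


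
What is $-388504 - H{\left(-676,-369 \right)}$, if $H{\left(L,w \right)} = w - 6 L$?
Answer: $-392191$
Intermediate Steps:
$-388504 - H{\left(-676,-369 \right)} = -388504 - \left(-369 - -4056\right) = -388504 - \left(-369 + 4056\right) = -388504 - 3687 = -392191$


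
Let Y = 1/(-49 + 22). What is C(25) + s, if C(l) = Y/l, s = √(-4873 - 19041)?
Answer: -1/675 + I*√23914 ≈ -0.0014815 + 154.64*I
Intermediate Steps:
Y = -1/27 (Y = 1/(-27) = -1/27 ≈ -0.037037)
s = I*√23914 (s = √(-23914) = I*√23914 ≈ 154.64*I)
C(l) = -1/(27*l)
C(25) + s = -1/27/25 + I*√23914 = -1/27*1/25 + I*√23914 = -1/675 + I*√23914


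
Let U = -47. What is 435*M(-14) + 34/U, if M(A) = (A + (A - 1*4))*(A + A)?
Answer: 18318686/47 ≈ 3.8976e+5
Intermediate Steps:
M(A) = 2*A*(-4 + 2*A) (M(A) = (A + (A - 4))*(2*A) = (A + (-4 + A))*(2*A) = (-4 + 2*A)*(2*A) = 2*A*(-4 + 2*A))
435*M(-14) + 34/U = 435*(4*(-14)*(-2 - 14)) + 34/(-47) = 435*(4*(-14)*(-16)) + 34*(-1/47) = 435*896 - 34/47 = 389760 - 34/47 = 18318686/47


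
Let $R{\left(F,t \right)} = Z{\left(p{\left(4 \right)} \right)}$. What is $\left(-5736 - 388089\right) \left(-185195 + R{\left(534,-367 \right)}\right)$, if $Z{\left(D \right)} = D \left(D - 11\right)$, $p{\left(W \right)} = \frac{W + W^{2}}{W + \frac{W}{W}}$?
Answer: $72945447975$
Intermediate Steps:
$p{\left(W \right)} = \frac{W + W^{2}}{1 + W}$ ($p{\left(W \right)} = \frac{W + W^{2}}{W + 1} = \frac{W + W^{2}}{1 + W}$)
$Z{\left(D \right)} = D \left(-11 + D\right)$
$R{\left(F,t \right)} = -28$ ($R{\left(F,t \right)} = 4 \left(-11 + 4\right) = 4 \left(-7\right) = -28$)
$\left(-5736 - 388089\right) \left(-185195 + R{\left(534,-367 \right)}\right) = \left(-5736 - 388089\right) \left(-185195 - 28\right) = \left(-393825\right) \left(-185223\right) = 72945447975$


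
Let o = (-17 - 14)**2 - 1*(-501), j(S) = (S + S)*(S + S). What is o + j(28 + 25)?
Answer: 12698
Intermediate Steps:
j(S) = 4*S**2 (j(S) = (2*S)*(2*S) = 4*S**2)
o = 1462 (o = (-31)**2 + 501 = 961 + 501 = 1462)
o + j(28 + 25) = 1462 + 4*(28 + 25)**2 = 1462 + 4*53**2 = 1462 + 4*2809 = 1462 + 11236 = 12698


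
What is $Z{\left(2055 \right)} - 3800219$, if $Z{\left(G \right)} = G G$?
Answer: $422806$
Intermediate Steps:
$Z{\left(G \right)} = G^{2}$
$Z{\left(2055 \right)} - 3800219 = 2055^{2} - 3800219 = 4223025 - 3800219 = 422806$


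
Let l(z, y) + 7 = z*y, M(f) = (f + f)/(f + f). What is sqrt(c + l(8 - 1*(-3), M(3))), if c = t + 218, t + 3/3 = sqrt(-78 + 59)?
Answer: sqrt(221 + I*sqrt(19)) ≈ 14.867 + 0.1466*I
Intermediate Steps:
t = -1 + I*sqrt(19) (t = -1 + sqrt(-78 + 59) = -1 + sqrt(-19) = -1 + I*sqrt(19) ≈ -1.0 + 4.3589*I)
M(f) = 1 (M(f) = (2*f)/((2*f)) = (2*f)*(1/(2*f)) = 1)
c = 217 + I*sqrt(19) (c = (-1 + I*sqrt(19)) + 218 = 217 + I*sqrt(19) ≈ 217.0 + 4.3589*I)
l(z, y) = -7 + y*z (l(z, y) = -7 + z*y = -7 + y*z)
sqrt(c + l(8 - 1*(-3), M(3))) = sqrt((217 + I*sqrt(19)) + (-7 + 1*(8 - 1*(-3)))) = sqrt((217 + I*sqrt(19)) + (-7 + 1*(8 + 3))) = sqrt((217 + I*sqrt(19)) + (-7 + 1*11)) = sqrt((217 + I*sqrt(19)) + (-7 + 11)) = sqrt((217 + I*sqrt(19)) + 4) = sqrt(221 + I*sqrt(19))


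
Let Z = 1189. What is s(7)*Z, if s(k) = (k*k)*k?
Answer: 407827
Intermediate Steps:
s(k) = k³ (s(k) = k²*k = k³)
s(7)*Z = 7³*1189 = 343*1189 = 407827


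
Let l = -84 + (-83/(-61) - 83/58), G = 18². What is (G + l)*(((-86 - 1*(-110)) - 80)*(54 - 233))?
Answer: 4254541452/1769 ≈ 2.4051e+6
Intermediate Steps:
G = 324
l = -297441/3538 (l = -84 + (-83*(-1/61) - 83*1/58) = -84 + (83/61 - 83/58) = -84 - 249/3538 = -297441/3538 ≈ -84.070)
(G + l)*(((-86 - 1*(-110)) - 80)*(54 - 233)) = (324 - 297441/3538)*(((-86 - 1*(-110)) - 80)*(54 - 233)) = 848871*(((-86 + 110) - 80)*(-179))/3538 = 848871*((24 - 80)*(-179))/3538 = 848871*(-56*(-179))/3538 = (848871/3538)*10024 = 4254541452/1769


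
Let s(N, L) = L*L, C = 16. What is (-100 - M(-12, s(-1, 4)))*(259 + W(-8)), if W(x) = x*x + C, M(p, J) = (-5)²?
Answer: -42375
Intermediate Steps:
s(N, L) = L²
M(p, J) = 25
W(x) = 16 + x² (W(x) = x*x + 16 = x² + 16 = 16 + x²)
(-100 - M(-12, s(-1, 4)))*(259 + W(-8)) = (-100 - 1*25)*(259 + (16 + (-8)²)) = (-100 - 25)*(259 + (16 + 64)) = -125*(259 + 80) = -125*339 = -42375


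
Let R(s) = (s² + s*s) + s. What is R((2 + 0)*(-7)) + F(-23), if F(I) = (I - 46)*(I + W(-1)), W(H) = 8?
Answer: 1413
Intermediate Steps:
R(s) = s + 2*s² (R(s) = (s² + s²) + s = 2*s² + s = s + 2*s²)
F(I) = (-46 + I)*(8 + I) (F(I) = (I - 46)*(I + 8) = (-46 + I)*(8 + I))
R((2 + 0)*(-7)) + F(-23) = ((2 + 0)*(-7))*(1 + 2*((2 + 0)*(-7))) + (-368 + (-23)² - 38*(-23)) = (2*(-7))*(1 + 2*(2*(-7))) + (-368 + 529 + 874) = -14*(1 + 2*(-14)) + 1035 = -14*(1 - 28) + 1035 = -14*(-27) + 1035 = 378 + 1035 = 1413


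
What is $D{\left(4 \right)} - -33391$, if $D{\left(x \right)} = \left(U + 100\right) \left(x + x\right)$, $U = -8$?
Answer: $34127$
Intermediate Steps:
$D{\left(x \right)} = 184 x$ ($D{\left(x \right)} = \left(-8 + 100\right) \left(x + x\right) = 92 \cdot 2 x = 184 x$)
$D{\left(4 \right)} - -33391 = 184 \cdot 4 - -33391 = 736 + 33391 = 34127$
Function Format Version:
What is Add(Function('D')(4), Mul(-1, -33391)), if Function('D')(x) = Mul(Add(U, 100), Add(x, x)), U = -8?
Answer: 34127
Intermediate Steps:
Function('D')(x) = Mul(184, x) (Function('D')(x) = Mul(Add(-8, 100), Add(x, x)) = Mul(92, Mul(2, x)) = Mul(184, x))
Add(Function('D')(4), Mul(-1, -33391)) = Add(Mul(184, 4), Mul(-1, -33391)) = Add(736, 33391) = 34127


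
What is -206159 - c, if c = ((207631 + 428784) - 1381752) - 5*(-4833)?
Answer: 515013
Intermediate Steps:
c = -721172 (c = (636415 - 1381752) + 24165 = -745337 + 24165 = -721172)
-206159 - c = -206159 - 1*(-721172) = -206159 + 721172 = 515013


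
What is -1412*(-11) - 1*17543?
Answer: -2011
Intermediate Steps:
-1412*(-11) - 1*17543 = 15532 - 17543 = -2011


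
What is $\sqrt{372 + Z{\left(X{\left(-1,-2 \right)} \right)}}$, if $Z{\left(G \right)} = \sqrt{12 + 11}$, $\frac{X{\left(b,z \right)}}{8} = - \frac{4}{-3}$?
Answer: $\sqrt{372 + \sqrt{23}} \approx 19.411$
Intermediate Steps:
$X{\left(b,z \right)} = \frac{32}{3}$ ($X{\left(b,z \right)} = 8 \left(- \frac{4}{-3}\right) = 8 \left(\left(-4\right) \left(- \frac{1}{3}\right)\right) = 8 \cdot \frac{4}{3} = \frac{32}{3}$)
$Z{\left(G \right)} = \sqrt{23}$
$\sqrt{372 + Z{\left(X{\left(-1,-2 \right)} \right)}} = \sqrt{372 + \sqrt{23}}$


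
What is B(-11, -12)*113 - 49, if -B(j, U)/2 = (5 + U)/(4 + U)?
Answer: -987/4 ≈ -246.75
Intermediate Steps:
B(j, U) = -2*(5 + U)/(4 + U)
B(-11, -12)*113 - 49 = (2*(-5 - 1*(-12))/(4 - 12))*113 - 49 = (2*(-5 + 12)/(-8))*113 - 49 = (2*(-⅛)*7)*113 - 49 = -7/4*113 - 49 = -791/4 - 49 = -987/4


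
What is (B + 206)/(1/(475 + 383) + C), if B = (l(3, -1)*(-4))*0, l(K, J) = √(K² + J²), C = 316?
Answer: 176748/271129 ≈ 0.65190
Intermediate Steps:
l(K, J) = √(J² + K²)
B = 0 (B = (√((-1)² + 3²)*(-4))*0 = (√(1 + 9)*(-4))*0 = (√10*(-4))*0 = -4*√10*0 = 0)
(B + 206)/(1/(475 + 383) + C) = (0 + 206)/(1/(475 + 383) + 316) = 206/(1/858 + 316) = 206/(271129/858) = 206*(858/271129) = 176748/271129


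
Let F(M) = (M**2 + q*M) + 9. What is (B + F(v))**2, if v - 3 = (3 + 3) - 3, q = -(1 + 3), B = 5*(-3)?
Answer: 36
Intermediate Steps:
B = -15
q = -4 (q = -1*4 = -4)
v = 6 (v = 3 + ((3 + 3) - 3) = 3 + (6 - 3) = 3 + 3 = 6)
F(M) = 9 + M**2 - 4*M (F(M) = (M**2 - 4*M) + 9 = 9 + M**2 - 4*M)
(B + F(v))**2 = (-15 + (9 + 6**2 - 4*6))**2 = (-15 + (9 + 36 - 24))**2 = (-15 + 21)**2 = 6**2 = 36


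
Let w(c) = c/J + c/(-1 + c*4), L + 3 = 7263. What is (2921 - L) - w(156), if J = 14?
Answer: -387185/89 ≈ -4350.4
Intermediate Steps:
L = 7260 (L = -3 + 7263 = 7260)
w(c) = c/14 + c/(-1 + 4*c) (w(c) = c/14 + c/(-1 + c*4) = c*(1/14) + c/(-1 + 4*c) = c/14 + c/(-1 + 4*c))
(2921 - L) - w(156) = (2921 - 1*7260) - 156*(13 + 4*156)/(14*(-1 + 4*156)) = (2921 - 7260) - 156*(13 + 624)/(14*(-1 + 624)) = -4339 - 156*637/(14*623) = -4339 - 1*1014/89 = -4339 - 1014/89 = -387185/89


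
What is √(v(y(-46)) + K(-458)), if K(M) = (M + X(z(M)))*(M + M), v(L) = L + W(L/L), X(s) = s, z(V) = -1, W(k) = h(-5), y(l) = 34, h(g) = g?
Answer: 61*√113 ≈ 648.44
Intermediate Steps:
W(k) = -5
v(L) = -5 + L (v(L) = L - 5 = -5 + L)
K(M) = 2*M*(-1 + M) (K(M) = (M - 1)*(M + M) = (-1 + M)*(2*M) = 2*M*(-1 + M))
√(v(y(-46)) + K(-458)) = √((-5 + 34) + 2*(-458)*(-1 - 458)) = √(29 + 2*(-458)*(-459)) = √(29 + 420444) = √420473 = 61*√113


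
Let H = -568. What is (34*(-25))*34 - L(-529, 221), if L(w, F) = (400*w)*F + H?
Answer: 46735268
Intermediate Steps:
L(w, F) = -568 + 400*F*w (L(w, F) = (400*w)*F - 568 = 400*F*w - 568 = -568 + 400*F*w)
(34*(-25))*34 - L(-529, 221) = (34*(-25))*34 - (-568 + 400*221*(-529)) = -850*34 - (-568 - 46763600) = -28900 - 1*(-46764168) = -28900 + 46764168 = 46735268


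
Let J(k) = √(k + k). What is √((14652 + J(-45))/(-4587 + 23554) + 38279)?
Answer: √(13771036724315 + 56901*I*√10)/18967 ≈ 195.65 + 1.2782e-6*I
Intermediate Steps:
J(k) = √2*√k (J(k) = √(2*k) = √2*√k)
√((14652 + J(-45))/(-4587 + 23554) + 38279) = √((14652 + √2*√(-45))/(-4587 + 23554) + 38279) = √((14652 + √2*(3*I*√5))/18967 + 38279) = √((14652 + 3*I*√10)*(1/18967) + 38279) = √((14652/18967 + 3*I*√10/18967) + 38279) = √(726052445/18967 + 3*I*√10/18967)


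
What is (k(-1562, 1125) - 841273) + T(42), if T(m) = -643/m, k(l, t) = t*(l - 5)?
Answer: -109374859/42 ≈ -2.6042e+6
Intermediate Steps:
k(l, t) = t*(-5 + l)
(k(-1562, 1125) - 841273) + T(42) = (1125*(-5 - 1562) - 841273) - 643/42 = (1125*(-1567) - 841273) - 643*1/42 = (-1762875 - 841273) - 643/42 = -2604148 - 643/42 = -109374859/42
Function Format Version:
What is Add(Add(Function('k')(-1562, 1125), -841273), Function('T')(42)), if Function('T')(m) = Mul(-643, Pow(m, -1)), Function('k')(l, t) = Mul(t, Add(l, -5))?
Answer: Rational(-109374859, 42) ≈ -2.6042e+6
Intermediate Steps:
Function('k')(l, t) = Mul(t, Add(-5, l))
Add(Add(Function('k')(-1562, 1125), -841273), Function('T')(42)) = Add(Add(Mul(1125, Add(-5, -1562)), -841273), Mul(-643, Pow(42, -1))) = Add(Add(Mul(1125, -1567), -841273), Mul(-643, Rational(1, 42))) = Add(Add(-1762875, -841273), Rational(-643, 42)) = Add(-2604148, Rational(-643, 42)) = Rational(-109374859, 42)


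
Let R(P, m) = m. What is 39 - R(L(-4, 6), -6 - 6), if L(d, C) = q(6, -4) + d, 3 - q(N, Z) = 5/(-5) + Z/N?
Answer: 51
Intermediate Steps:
q(N, Z) = 4 - Z/N (q(N, Z) = 3 - (5/(-5) + Z/N) = 3 - (5*(-⅕) + Z/N) = 3 - (-1 + Z/N) = 3 + (1 - Z/N) = 4 - Z/N)
L(d, C) = 14/3 + d (L(d, C) = (4 - 1*(-4)/6) + d = (4 - 1*(-4)*⅙) + d = (4 + ⅔) + d = 14/3 + d)
39 - R(L(-4, 6), -6 - 6) = 39 - (-6 - 6) = 39 - 1*(-12) = 39 + 12 = 51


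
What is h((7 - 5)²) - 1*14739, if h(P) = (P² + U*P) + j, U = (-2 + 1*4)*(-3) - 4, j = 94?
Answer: -14669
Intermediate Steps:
U = -10 (U = (-2 + 4)*(-3) - 4 = 2*(-3) - 4 = -6 - 4 = -10)
h(P) = 94 + P² - 10*P (h(P) = (P² - 10*P) + 94 = 94 + P² - 10*P)
h((7 - 5)²) - 1*14739 = (94 + ((7 - 5)²)² - 10*(7 - 5)²) - 1*14739 = (94 + (2²)² - 10*2²) - 14739 = (94 + 4² - 10*4) - 14739 = (94 + 16 - 40) - 14739 = 70 - 14739 = -14669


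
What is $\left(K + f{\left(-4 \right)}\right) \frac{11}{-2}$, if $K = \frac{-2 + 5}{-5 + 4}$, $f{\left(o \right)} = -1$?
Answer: $22$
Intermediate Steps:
$K = -3$ ($K = \frac{3}{-1} = 3 \left(-1\right) = -3$)
$\left(K + f{\left(-4 \right)}\right) \frac{11}{-2} = \left(-3 - 1\right) \frac{11}{-2} = - 4 \cdot 11 \left(- \frac{1}{2}\right) = \left(-4\right) \left(- \frac{11}{2}\right) = 22$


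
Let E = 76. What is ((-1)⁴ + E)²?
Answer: 5929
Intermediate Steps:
((-1)⁴ + E)² = ((-1)⁴ + 76)² = (1 + 76)² = 77² = 5929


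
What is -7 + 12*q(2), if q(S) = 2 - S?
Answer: -7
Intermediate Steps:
-7 + 12*q(2) = -7 + 12*(2 - 1*2) = -7 + 12*(2 - 2) = -7 + 12*0 = -7 + 0 = -7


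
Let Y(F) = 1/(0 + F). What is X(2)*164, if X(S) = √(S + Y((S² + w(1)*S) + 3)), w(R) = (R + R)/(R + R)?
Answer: 164*√19/3 ≈ 238.29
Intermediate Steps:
w(R) = 1 (w(R) = (2*R)/((2*R)) = (2*R)*(1/(2*R)) = 1)
Y(F) = 1/F
X(S) = √(S + 1/(3 + S + S²)) (X(S) = √(S + 1/((S² + 1*S) + 3)) = √(S + 1/((S² + S) + 3)) = √(S + 1/((S + S²) + 3)) = √(S + 1/(3 + S + S²)))
X(2)*164 = √((1 + 2*(3 + 2 + 2²))/(3 + 2 + 2²))*164 = √((1 + 2*(3 + 2 + 4))/(3 + 2 + 4))*164 = √((1 + 2*9)/9)*164 = √((1 + 18)/9)*164 = √((⅑)*19)*164 = √(19/9)*164 = (√19/3)*164 = 164*√19/3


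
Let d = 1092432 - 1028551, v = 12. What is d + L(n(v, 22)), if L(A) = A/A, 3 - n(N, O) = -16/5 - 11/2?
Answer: 63882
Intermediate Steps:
n(N, O) = 117/10 (n(N, O) = 3 - (-16/5 - 11/2) = 3 - 1*(-87/10) = 3 + 87/10 = 117/10)
d = 63881
L(A) = 1
d + L(n(v, 22)) = 63881 + 1 = 63882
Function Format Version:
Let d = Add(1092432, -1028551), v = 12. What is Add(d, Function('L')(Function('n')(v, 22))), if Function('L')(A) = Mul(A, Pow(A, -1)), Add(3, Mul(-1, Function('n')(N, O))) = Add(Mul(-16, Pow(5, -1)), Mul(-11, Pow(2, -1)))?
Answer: 63882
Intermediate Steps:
Function('n')(N, O) = Rational(117, 10) (Function('n')(N, O) = Add(3, Mul(-1, Add(Mul(-16, Pow(5, -1)), Mul(-11, Pow(2, -1))))) = Add(3, Mul(-1, Add(Mul(-16, Rational(1, 5)), Mul(-11, Rational(1, 2))))) = Add(3, Mul(-1, Add(Rational(-16, 5), Rational(-11, 2)))) = Add(3, Mul(-1, Rational(-87, 10))) = Add(3, Rational(87, 10)) = Rational(117, 10))
d = 63881
Function('L')(A) = 1
Add(d, Function('L')(Function('n')(v, 22))) = Add(63881, 1) = 63882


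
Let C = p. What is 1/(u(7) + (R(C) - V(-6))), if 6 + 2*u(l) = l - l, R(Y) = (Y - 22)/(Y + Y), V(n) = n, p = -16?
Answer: 16/67 ≈ 0.23881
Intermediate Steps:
C = -16
R(Y) = (-22 + Y)/(2*Y) (R(Y) = (-22 + Y)/((2*Y)) = (-22 + Y)*(1/(2*Y)) = (-22 + Y)/(2*Y))
u(l) = -3 (u(l) = -3 + (l - l)/2 = -3 + (½)*0 = -3 + 0 = -3)
1/(u(7) + (R(C) - V(-6))) = 1/(-3 + ((½)*(-22 - 16)/(-16) - 1*(-6))) = 1/(-3 + ((½)*(-1/16)*(-38) + 6)) = 1/(-3 + (19/16 + 6)) = 1/(-3 + 115/16) = 1/(67/16) = 16/67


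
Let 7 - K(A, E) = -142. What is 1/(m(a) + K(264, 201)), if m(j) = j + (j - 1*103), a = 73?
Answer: 1/192 ≈ 0.0052083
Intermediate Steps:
K(A, E) = 149 (K(A, E) = 7 - 1*(-142) = 7 + 142 = 149)
m(j) = -103 + 2*j (m(j) = j + (j - 103) = j + (-103 + j) = -103 + 2*j)
1/(m(a) + K(264, 201)) = 1/((-103 + 2*73) + 149) = 1/((-103 + 146) + 149) = 1/(43 + 149) = 1/192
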